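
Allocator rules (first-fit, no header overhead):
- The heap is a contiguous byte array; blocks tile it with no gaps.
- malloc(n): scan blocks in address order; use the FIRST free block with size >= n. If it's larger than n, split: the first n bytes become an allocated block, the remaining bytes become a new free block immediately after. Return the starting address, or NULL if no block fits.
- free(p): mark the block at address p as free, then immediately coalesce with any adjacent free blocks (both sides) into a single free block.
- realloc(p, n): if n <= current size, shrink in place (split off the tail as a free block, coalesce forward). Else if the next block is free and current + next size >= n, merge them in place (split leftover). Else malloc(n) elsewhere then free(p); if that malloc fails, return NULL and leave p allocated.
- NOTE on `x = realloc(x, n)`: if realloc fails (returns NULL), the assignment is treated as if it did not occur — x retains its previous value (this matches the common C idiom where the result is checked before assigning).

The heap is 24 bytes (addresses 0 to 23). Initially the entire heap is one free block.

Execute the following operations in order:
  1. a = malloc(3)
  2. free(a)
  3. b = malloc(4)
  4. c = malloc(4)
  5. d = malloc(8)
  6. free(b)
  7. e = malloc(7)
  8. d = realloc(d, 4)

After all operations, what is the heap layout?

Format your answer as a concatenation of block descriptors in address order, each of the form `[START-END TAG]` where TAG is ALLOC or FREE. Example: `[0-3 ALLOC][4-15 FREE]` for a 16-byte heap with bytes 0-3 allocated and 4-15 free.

Op 1: a = malloc(3) -> a = 0; heap: [0-2 ALLOC][3-23 FREE]
Op 2: free(a) -> (freed a); heap: [0-23 FREE]
Op 3: b = malloc(4) -> b = 0; heap: [0-3 ALLOC][4-23 FREE]
Op 4: c = malloc(4) -> c = 4; heap: [0-3 ALLOC][4-7 ALLOC][8-23 FREE]
Op 5: d = malloc(8) -> d = 8; heap: [0-3 ALLOC][4-7 ALLOC][8-15 ALLOC][16-23 FREE]
Op 6: free(b) -> (freed b); heap: [0-3 FREE][4-7 ALLOC][8-15 ALLOC][16-23 FREE]
Op 7: e = malloc(7) -> e = 16; heap: [0-3 FREE][4-7 ALLOC][8-15 ALLOC][16-22 ALLOC][23-23 FREE]
Op 8: d = realloc(d, 4) -> d = 8; heap: [0-3 FREE][4-7 ALLOC][8-11 ALLOC][12-15 FREE][16-22 ALLOC][23-23 FREE]

Answer: [0-3 FREE][4-7 ALLOC][8-11 ALLOC][12-15 FREE][16-22 ALLOC][23-23 FREE]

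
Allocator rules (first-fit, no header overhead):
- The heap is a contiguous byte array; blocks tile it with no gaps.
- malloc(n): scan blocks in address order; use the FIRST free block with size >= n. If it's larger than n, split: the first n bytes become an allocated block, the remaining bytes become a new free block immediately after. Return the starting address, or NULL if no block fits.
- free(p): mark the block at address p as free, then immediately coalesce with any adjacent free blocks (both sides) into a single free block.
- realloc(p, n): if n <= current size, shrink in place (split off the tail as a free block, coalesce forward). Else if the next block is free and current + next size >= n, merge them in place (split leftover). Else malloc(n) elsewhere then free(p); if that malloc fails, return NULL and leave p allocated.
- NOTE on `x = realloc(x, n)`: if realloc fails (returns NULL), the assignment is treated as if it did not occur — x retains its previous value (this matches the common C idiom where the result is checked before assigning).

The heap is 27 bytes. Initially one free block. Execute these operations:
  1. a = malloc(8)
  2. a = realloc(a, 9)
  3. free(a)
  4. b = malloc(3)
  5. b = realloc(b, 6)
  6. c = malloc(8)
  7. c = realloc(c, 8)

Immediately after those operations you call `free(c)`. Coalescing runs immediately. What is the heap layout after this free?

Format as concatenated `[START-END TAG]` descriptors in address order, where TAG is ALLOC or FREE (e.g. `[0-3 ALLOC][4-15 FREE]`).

Op 1: a = malloc(8) -> a = 0; heap: [0-7 ALLOC][8-26 FREE]
Op 2: a = realloc(a, 9) -> a = 0; heap: [0-8 ALLOC][9-26 FREE]
Op 3: free(a) -> (freed a); heap: [0-26 FREE]
Op 4: b = malloc(3) -> b = 0; heap: [0-2 ALLOC][3-26 FREE]
Op 5: b = realloc(b, 6) -> b = 0; heap: [0-5 ALLOC][6-26 FREE]
Op 6: c = malloc(8) -> c = 6; heap: [0-5 ALLOC][6-13 ALLOC][14-26 FREE]
Op 7: c = realloc(c, 8) -> c = 6; heap: [0-5 ALLOC][6-13 ALLOC][14-26 FREE]
free(c): c = 6 -> block [6-13 ALLOC]; mark free, coalesce with adjacent free neighbors -> [0-5 ALLOC][6-26 FREE]

Answer: [0-5 ALLOC][6-26 FREE]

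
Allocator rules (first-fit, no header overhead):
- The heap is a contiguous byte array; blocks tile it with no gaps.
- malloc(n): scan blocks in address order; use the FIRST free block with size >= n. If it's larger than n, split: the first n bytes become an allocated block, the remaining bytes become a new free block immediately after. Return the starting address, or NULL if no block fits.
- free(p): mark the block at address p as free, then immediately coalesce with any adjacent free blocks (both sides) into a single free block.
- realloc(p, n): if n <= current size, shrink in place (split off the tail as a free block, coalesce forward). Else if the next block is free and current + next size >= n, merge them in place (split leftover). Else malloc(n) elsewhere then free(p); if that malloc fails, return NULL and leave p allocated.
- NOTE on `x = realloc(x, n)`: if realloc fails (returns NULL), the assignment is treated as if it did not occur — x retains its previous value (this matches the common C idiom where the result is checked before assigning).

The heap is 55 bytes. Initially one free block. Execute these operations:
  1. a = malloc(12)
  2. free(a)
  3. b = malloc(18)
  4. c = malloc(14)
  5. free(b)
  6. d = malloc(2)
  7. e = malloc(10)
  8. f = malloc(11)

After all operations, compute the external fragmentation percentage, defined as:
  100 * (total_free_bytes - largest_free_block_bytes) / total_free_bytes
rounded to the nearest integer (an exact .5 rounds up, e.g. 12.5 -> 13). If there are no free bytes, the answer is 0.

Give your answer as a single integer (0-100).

Op 1: a = malloc(12) -> a = 0; heap: [0-11 ALLOC][12-54 FREE]
Op 2: free(a) -> (freed a); heap: [0-54 FREE]
Op 3: b = malloc(18) -> b = 0; heap: [0-17 ALLOC][18-54 FREE]
Op 4: c = malloc(14) -> c = 18; heap: [0-17 ALLOC][18-31 ALLOC][32-54 FREE]
Op 5: free(b) -> (freed b); heap: [0-17 FREE][18-31 ALLOC][32-54 FREE]
Op 6: d = malloc(2) -> d = 0; heap: [0-1 ALLOC][2-17 FREE][18-31 ALLOC][32-54 FREE]
Op 7: e = malloc(10) -> e = 2; heap: [0-1 ALLOC][2-11 ALLOC][12-17 FREE][18-31 ALLOC][32-54 FREE]
Op 8: f = malloc(11) -> f = 32; heap: [0-1 ALLOC][2-11 ALLOC][12-17 FREE][18-31 ALLOC][32-42 ALLOC][43-54 FREE]
Free blocks: [6 12] total_free=18 largest=12 -> 100*(18-12)/18 = 600/18 ≈ 33.333 -> rounds to 33

Answer: 33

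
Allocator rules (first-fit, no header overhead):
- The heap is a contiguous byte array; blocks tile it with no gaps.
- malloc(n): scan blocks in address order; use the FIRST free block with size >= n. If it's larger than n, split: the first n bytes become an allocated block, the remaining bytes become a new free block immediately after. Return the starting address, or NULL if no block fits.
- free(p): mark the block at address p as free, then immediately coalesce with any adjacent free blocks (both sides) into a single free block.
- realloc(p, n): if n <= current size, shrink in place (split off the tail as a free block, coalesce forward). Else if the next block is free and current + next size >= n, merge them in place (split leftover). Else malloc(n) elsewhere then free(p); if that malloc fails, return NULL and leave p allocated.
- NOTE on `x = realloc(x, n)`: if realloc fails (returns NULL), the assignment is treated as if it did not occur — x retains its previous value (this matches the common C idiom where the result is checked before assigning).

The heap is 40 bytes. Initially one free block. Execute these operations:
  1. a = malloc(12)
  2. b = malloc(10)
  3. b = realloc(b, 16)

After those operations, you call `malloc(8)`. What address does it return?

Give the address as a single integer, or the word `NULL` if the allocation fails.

Answer: 28

Derivation:
Op 1: a = malloc(12) -> a = 0; heap: [0-11 ALLOC][12-39 FREE]
Op 2: b = malloc(10) -> b = 12; heap: [0-11 ALLOC][12-21 ALLOC][22-39 FREE]
Op 3: b = realloc(b, 16) -> b = 12; heap: [0-11 ALLOC][12-27 ALLOC][28-39 FREE]
malloc(8): first-fit scan over [0-11 ALLOC][12-27 ALLOC][28-39 FREE] -> 28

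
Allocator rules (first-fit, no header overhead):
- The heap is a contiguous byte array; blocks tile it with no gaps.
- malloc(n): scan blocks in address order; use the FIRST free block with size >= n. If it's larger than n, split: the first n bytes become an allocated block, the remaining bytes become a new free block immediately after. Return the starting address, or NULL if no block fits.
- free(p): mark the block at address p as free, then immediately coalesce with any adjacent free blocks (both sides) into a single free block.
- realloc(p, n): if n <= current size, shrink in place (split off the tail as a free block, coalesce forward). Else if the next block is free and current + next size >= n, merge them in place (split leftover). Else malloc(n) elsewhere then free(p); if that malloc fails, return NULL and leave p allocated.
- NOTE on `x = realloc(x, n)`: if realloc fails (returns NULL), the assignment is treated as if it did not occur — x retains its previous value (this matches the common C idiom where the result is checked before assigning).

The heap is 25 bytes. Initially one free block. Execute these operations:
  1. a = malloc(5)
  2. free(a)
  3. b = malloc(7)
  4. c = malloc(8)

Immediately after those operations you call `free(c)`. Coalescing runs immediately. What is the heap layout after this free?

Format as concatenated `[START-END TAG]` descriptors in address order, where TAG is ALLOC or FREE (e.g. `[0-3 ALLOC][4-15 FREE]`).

Op 1: a = malloc(5) -> a = 0; heap: [0-4 ALLOC][5-24 FREE]
Op 2: free(a) -> (freed a); heap: [0-24 FREE]
Op 3: b = malloc(7) -> b = 0; heap: [0-6 ALLOC][7-24 FREE]
Op 4: c = malloc(8) -> c = 7; heap: [0-6 ALLOC][7-14 ALLOC][15-24 FREE]
free(c): c = 7 -> block [7-14 ALLOC]; mark free, coalesce with adjacent free neighbors -> [0-6 ALLOC][7-24 FREE]

Answer: [0-6 ALLOC][7-24 FREE]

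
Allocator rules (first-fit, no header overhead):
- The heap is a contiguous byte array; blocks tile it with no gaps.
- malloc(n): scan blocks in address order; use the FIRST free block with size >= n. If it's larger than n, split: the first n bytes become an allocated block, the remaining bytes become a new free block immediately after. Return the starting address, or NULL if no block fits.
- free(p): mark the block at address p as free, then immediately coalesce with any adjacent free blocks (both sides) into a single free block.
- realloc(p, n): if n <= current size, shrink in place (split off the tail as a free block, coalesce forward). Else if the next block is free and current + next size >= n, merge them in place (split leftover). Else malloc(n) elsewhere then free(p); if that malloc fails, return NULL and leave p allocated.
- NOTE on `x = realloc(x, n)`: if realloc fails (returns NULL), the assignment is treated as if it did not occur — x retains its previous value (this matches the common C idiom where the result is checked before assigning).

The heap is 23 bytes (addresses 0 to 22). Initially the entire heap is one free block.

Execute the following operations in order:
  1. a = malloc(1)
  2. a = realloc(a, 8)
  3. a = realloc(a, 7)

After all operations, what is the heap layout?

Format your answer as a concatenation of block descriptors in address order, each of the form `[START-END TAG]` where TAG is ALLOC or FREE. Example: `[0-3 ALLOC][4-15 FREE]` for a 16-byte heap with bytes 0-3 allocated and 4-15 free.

Op 1: a = malloc(1) -> a = 0; heap: [0-0 ALLOC][1-22 FREE]
Op 2: a = realloc(a, 8) -> a = 0; heap: [0-7 ALLOC][8-22 FREE]
Op 3: a = realloc(a, 7) -> a = 0; heap: [0-6 ALLOC][7-22 FREE]

Answer: [0-6 ALLOC][7-22 FREE]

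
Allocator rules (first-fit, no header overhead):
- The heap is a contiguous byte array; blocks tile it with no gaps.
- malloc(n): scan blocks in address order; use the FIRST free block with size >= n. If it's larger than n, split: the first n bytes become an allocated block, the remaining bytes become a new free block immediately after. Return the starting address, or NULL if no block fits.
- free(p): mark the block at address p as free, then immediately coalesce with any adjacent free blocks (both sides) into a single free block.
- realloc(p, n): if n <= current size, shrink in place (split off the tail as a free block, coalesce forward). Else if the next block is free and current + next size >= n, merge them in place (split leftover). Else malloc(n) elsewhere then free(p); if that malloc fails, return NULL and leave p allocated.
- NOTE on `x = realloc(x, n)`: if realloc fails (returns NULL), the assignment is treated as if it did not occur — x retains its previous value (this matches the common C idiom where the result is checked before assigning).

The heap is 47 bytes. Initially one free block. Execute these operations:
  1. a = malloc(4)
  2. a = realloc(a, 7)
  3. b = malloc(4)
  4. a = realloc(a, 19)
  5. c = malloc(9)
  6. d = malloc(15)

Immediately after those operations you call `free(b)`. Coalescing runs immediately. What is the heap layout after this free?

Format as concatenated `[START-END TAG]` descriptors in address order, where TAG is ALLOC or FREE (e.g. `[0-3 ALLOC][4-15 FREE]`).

Op 1: a = malloc(4) -> a = 0; heap: [0-3 ALLOC][4-46 FREE]
Op 2: a = realloc(a, 7) -> a = 0; heap: [0-6 ALLOC][7-46 FREE]
Op 3: b = malloc(4) -> b = 7; heap: [0-6 ALLOC][7-10 ALLOC][11-46 FREE]
Op 4: a = realloc(a, 19) -> a = 11; heap: [0-6 FREE][7-10 ALLOC][11-29 ALLOC][30-46 FREE]
Op 5: c = malloc(9) -> c = 30; heap: [0-6 FREE][7-10 ALLOC][11-29 ALLOC][30-38 ALLOC][39-46 FREE]
Op 6: d = malloc(15) -> d = NULL; heap: [0-6 FREE][7-10 ALLOC][11-29 ALLOC][30-38 ALLOC][39-46 FREE]
free(b): b = 7 -> block [7-10 ALLOC]; mark free, coalesce with adjacent free neighbors -> [0-10 FREE][11-29 ALLOC][30-38 ALLOC][39-46 FREE]

Answer: [0-10 FREE][11-29 ALLOC][30-38 ALLOC][39-46 FREE]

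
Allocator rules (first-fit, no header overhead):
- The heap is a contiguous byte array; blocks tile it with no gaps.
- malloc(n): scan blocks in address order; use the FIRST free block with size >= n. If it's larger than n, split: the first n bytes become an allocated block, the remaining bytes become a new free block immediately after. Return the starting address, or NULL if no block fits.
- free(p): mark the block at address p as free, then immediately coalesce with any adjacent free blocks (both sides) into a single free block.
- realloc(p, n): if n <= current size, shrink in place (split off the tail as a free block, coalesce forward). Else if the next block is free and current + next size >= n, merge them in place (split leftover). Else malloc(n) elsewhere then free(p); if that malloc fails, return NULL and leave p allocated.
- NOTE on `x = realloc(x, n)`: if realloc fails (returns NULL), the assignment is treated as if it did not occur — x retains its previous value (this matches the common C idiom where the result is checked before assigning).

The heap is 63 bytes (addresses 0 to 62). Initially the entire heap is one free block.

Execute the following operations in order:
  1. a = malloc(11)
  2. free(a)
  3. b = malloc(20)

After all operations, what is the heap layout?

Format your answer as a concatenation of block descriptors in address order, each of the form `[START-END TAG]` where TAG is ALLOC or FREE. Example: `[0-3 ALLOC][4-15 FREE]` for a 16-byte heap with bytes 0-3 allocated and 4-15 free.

Answer: [0-19 ALLOC][20-62 FREE]

Derivation:
Op 1: a = malloc(11) -> a = 0; heap: [0-10 ALLOC][11-62 FREE]
Op 2: free(a) -> (freed a); heap: [0-62 FREE]
Op 3: b = malloc(20) -> b = 0; heap: [0-19 ALLOC][20-62 FREE]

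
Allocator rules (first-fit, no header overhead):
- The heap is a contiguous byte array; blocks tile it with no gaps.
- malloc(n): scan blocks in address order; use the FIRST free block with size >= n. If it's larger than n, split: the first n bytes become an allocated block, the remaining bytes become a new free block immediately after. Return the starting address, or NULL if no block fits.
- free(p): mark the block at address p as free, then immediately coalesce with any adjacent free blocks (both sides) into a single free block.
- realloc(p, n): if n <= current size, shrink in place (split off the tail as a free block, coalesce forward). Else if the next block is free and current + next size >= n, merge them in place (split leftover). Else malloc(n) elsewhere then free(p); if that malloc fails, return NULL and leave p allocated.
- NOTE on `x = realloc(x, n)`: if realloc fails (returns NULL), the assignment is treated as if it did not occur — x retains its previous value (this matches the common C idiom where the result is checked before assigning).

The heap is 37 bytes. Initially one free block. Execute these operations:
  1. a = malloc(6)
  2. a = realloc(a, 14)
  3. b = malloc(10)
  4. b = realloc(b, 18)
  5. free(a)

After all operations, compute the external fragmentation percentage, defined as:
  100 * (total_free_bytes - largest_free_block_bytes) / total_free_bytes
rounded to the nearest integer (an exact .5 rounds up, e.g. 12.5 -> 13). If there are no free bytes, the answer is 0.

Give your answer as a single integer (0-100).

Op 1: a = malloc(6) -> a = 0; heap: [0-5 ALLOC][6-36 FREE]
Op 2: a = realloc(a, 14) -> a = 0; heap: [0-13 ALLOC][14-36 FREE]
Op 3: b = malloc(10) -> b = 14; heap: [0-13 ALLOC][14-23 ALLOC][24-36 FREE]
Op 4: b = realloc(b, 18) -> b = 14; heap: [0-13 ALLOC][14-31 ALLOC][32-36 FREE]
Op 5: free(a) -> (freed a); heap: [0-13 FREE][14-31 ALLOC][32-36 FREE]
Free blocks: [14 5] total_free=19 largest=14 -> 100*(19-14)/19 = 500/19 ≈ 26.316 -> rounds to 26

Answer: 26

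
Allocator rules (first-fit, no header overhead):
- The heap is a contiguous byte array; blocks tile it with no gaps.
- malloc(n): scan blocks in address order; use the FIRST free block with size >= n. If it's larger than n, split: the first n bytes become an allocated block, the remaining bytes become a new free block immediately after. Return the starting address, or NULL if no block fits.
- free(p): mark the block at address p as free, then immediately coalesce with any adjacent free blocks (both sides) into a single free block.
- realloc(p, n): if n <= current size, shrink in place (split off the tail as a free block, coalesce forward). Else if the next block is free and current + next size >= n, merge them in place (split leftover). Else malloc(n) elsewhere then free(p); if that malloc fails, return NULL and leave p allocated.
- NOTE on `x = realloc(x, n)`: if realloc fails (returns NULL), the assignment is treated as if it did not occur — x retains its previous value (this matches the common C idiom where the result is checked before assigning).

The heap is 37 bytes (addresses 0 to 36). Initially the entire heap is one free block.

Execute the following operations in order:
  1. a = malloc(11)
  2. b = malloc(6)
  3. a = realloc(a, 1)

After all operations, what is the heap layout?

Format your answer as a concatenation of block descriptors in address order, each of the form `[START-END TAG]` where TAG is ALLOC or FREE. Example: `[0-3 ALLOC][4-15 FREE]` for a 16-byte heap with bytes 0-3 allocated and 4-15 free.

Answer: [0-0 ALLOC][1-10 FREE][11-16 ALLOC][17-36 FREE]

Derivation:
Op 1: a = malloc(11) -> a = 0; heap: [0-10 ALLOC][11-36 FREE]
Op 2: b = malloc(6) -> b = 11; heap: [0-10 ALLOC][11-16 ALLOC][17-36 FREE]
Op 3: a = realloc(a, 1) -> a = 0; heap: [0-0 ALLOC][1-10 FREE][11-16 ALLOC][17-36 FREE]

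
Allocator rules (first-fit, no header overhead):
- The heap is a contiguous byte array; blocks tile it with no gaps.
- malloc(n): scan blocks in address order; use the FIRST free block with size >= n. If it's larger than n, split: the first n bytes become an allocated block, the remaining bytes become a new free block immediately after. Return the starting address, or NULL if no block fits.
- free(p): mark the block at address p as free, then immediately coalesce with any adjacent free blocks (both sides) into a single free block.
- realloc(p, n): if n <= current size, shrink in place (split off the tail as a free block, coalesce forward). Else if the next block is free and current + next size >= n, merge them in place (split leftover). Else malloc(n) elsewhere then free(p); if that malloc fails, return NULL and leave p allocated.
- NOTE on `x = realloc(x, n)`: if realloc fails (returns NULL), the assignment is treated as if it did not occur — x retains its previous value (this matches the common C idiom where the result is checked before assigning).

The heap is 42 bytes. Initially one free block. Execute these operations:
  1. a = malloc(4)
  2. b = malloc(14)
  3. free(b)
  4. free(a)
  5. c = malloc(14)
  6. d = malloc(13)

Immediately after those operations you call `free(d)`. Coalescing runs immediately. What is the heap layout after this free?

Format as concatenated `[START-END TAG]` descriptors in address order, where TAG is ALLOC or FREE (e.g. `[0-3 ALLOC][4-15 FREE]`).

Op 1: a = malloc(4) -> a = 0; heap: [0-3 ALLOC][4-41 FREE]
Op 2: b = malloc(14) -> b = 4; heap: [0-3 ALLOC][4-17 ALLOC][18-41 FREE]
Op 3: free(b) -> (freed b); heap: [0-3 ALLOC][4-41 FREE]
Op 4: free(a) -> (freed a); heap: [0-41 FREE]
Op 5: c = malloc(14) -> c = 0; heap: [0-13 ALLOC][14-41 FREE]
Op 6: d = malloc(13) -> d = 14; heap: [0-13 ALLOC][14-26 ALLOC][27-41 FREE]
free(d): d = 14 -> block [14-26 ALLOC]; mark free, coalesce with adjacent free neighbors -> [0-13 ALLOC][14-41 FREE]

Answer: [0-13 ALLOC][14-41 FREE]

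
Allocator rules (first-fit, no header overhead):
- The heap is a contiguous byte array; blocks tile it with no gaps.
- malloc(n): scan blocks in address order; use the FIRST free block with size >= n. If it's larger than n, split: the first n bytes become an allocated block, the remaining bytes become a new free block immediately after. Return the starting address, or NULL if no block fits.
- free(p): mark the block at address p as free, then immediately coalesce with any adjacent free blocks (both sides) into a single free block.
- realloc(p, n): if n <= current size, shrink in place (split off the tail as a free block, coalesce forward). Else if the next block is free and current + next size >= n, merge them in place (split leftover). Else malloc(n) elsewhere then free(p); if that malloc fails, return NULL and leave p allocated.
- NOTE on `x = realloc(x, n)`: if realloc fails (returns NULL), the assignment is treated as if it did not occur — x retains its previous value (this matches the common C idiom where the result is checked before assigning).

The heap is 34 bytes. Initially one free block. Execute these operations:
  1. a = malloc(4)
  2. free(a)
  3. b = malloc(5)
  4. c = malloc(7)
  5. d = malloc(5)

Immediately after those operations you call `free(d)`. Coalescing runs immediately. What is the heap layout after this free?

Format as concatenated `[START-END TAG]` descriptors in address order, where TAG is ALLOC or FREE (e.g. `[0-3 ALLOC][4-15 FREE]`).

Op 1: a = malloc(4) -> a = 0; heap: [0-3 ALLOC][4-33 FREE]
Op 2: free(a) -> (freed a); heap: [0-33 FREE]
Op 3: b = malloc(5) -> b = 0; heap: [0-4 ALLOC][5-33 FREE]
Op 4: c = malloc(7) -> c = 5; heap: [0-4 ALLOC][5-11 ALLOC][12-33 FREE]
Op 5: d = malloc(5) -> d = 12; heap: [0-4 ALLOC][5-11 ALLOC][12-16 ALLOC][17-33 FREE]
free(d): d = 12 -> block [12-16 ALLOC]; mark free, coalesce with adjacent free neighbors -> [0-4 ALLOC][5-11 ALLOC][12-33 FREE]

Answer: [0-4 ALLOC][5-11 ALLOC][12-33 FREE]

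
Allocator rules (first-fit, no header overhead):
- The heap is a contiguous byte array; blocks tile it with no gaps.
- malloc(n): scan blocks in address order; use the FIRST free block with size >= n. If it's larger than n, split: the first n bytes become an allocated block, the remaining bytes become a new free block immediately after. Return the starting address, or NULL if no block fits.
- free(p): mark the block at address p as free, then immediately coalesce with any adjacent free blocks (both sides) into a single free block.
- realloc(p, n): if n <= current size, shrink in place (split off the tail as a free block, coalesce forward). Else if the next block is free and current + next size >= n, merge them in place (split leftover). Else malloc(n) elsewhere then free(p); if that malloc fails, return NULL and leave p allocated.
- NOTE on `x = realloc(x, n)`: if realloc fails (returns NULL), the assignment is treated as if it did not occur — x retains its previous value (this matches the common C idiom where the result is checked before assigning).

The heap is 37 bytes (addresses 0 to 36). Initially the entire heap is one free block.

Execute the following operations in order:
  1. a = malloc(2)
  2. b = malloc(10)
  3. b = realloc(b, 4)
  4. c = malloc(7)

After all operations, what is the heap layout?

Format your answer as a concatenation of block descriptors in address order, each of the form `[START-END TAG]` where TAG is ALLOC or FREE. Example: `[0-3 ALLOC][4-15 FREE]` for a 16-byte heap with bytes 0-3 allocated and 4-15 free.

Op 1: a = malloc(2) -> a = 0; heap: [0-1 ALLOC][2-36 FREE]
Op 2: b = malloc(10) -> b = 2; heap: [0-1 ALLOC][2-11 ALLOC][12-36 FREE]
Op 3: b = realloc(b, 4) -> b = 2; heap: [0-1 ALLOC][2-5 ALLOC][6-36 FREE]
Op 4: c = malloc(7) -> c = 6; heap: [0-1 ALLOC][2-5 ALLOC][6-12 ALLOC][13-36 FREE]

Answer: [0-1 ALLOC][2-5 ALLOC][6-12 ALLOC][13-36 FREE]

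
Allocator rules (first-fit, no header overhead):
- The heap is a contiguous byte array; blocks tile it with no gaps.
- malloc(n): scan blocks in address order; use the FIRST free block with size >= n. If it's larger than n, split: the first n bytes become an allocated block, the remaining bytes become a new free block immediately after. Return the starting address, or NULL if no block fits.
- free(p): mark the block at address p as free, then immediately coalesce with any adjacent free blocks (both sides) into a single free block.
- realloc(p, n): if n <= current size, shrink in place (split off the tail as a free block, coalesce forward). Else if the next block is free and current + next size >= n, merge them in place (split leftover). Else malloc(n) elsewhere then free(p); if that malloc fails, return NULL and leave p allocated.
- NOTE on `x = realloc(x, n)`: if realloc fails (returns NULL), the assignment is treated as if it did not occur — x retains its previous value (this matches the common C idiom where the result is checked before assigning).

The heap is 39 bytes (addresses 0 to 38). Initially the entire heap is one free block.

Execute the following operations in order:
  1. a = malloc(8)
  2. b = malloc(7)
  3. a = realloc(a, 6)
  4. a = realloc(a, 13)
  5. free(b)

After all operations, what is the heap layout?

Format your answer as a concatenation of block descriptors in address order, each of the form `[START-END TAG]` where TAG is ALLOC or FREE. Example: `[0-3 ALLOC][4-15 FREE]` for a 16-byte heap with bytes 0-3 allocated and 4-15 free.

Op 1: a = malloc(8) -> a = 0; heap: [0-7 ALLOC][8-38 FREE]
Op 2: b = malloc(7) -> b = 8; heap: [0-7 ALLOC][8-14 ALLOC][15-38 FREE]
Op 3: a = realloc(a, 6) -> a = 0; heap: [0-5 ALLOC][6-7 FREE][8-14 ALLOC][15-38 FREE]
Op 4: a = realloc(a, 13) -> a = 15; heap: [0-7 FREE][8-14 ALLOC][15-27 ALLOC][28-38 FREE]
Op 5: free(b) -> (freed b); heap: [0-14 FREE][15-27 ALLOC][28-38 FREE]

Answer: [0-14 FREE][15-27 ALLOC][28-38 FREE]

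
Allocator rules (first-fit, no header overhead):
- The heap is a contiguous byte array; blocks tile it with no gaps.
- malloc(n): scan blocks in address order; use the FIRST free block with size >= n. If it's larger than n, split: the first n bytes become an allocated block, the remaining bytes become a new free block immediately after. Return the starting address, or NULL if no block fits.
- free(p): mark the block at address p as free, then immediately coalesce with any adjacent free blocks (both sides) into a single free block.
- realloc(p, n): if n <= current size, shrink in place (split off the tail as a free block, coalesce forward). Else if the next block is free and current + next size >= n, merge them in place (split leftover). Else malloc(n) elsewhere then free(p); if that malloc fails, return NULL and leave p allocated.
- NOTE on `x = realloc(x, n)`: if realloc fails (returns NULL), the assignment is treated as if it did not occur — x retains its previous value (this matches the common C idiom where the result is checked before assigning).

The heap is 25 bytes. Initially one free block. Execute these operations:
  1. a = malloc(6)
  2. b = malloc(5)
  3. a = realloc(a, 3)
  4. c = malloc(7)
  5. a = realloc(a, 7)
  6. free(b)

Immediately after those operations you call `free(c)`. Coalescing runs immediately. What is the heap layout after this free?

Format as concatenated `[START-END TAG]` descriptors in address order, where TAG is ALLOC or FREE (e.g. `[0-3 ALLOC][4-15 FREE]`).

Answer: [0-17 FREE][18-24 ALLOC]

Derivation:
Op 1: a = malloc(6) -> a = 0; heap: [0-5 ALLOC][6-24 FREE]
Op 2: b = malloc(5) -> b = 6; heap: [0-5 ALLOC][6-10 ALLOC][11-24 FREE]
Op 3: a = realloc(a, 3) -> a = 0; heap: [0-2 ALLOC][3-5 FREE][6-10 ALLOC][11-24 FREE]
Op 4: c = malloc(7) -> c = 11; heap: [0-2 ALLOC][3-5 FREE][6-10 ALLOC][11-17 ALLOC][18-24 FREE]
Op 5: a = realloc(a, 7) -> a = 18; heap: [0-5 FREE][6-10 ALLOC][11-17 ALLOC][18-24 ALLOC]
Op 6: free(b) -> (freed b); heap: [0-10 FREE][11-17 ALLOC][18-24 ALLOC]
free(c): c = 11 -> block [11-17 ALLOC]; mark free, coalesce with adjacent free neighbors -> [0-17 FREE][18-24 ALLOC]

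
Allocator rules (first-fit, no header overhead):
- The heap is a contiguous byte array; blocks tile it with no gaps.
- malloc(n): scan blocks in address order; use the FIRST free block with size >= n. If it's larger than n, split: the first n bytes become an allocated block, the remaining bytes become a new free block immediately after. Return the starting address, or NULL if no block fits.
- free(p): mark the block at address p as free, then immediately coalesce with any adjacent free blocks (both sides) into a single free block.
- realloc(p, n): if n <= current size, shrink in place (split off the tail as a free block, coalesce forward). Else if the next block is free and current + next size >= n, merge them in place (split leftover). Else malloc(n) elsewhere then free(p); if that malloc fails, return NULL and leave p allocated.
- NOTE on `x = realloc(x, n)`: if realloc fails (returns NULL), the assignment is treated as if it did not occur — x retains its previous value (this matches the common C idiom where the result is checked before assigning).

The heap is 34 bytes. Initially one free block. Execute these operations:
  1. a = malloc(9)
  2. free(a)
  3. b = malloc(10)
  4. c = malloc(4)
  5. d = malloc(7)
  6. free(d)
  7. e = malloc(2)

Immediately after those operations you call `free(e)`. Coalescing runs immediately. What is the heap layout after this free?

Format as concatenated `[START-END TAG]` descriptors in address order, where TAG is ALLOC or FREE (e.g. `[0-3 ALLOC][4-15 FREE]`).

Op 1: a = malloc(9) -> a = 0; heap: [0-8 ALLOC][9-33 FREE]
Op 2: free(a) -> (freed a); heap: [0-33 FREE]
Op 3: b = malloc(10) -> b = 0; heap: [0-9 ALLOC][10-33 FREE]
Op 4: c = malloc(4) -> c = 10; heap: [0-9 ALLOC][10-13 ALLOC][14-33 FREE]
Op 5: d = malloc(7) -> d = 14; heap: [0-9 ALLOC][10-13 ALLOC][14-20 ALLOC][21-33 FREE]
Op 6: free(d) -> (freed d); heap: [0-9 ALLOC][10-13 ALLOC][14-33 FREE]
Op 7: e = malloc(2) -> e = 14; heap: [0-9 ALLOC][10-13 ALLOC][14-15 ALLOC][16-33 FREE]
free(e): e = 14 -> block [14-15 ALLOC]; mark free, coalesce with adjacent free neighbors -> [0-9 ALLOC][10-13 ALLOC][14-33 FREE]

Answer: [0-9 ALLOC][10-13 ALLOC][14-33 FREE]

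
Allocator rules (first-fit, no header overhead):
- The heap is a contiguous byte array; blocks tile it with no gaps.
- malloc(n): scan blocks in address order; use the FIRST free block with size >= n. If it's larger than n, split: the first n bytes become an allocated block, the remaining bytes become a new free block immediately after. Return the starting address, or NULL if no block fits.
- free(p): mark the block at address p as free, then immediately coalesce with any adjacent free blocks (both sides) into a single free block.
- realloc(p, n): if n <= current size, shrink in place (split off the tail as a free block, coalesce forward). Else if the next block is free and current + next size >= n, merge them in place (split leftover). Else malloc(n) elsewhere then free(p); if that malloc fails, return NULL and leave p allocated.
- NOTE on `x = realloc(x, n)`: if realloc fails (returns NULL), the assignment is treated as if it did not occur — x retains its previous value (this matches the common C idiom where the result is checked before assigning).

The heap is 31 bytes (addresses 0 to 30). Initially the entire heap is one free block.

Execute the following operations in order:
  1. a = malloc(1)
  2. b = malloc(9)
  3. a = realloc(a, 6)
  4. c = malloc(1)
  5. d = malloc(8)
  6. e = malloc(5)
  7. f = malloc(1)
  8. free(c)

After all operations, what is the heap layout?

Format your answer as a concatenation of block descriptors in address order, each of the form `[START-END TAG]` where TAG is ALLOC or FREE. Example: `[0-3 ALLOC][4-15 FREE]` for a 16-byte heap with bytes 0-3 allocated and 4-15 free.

Op 1: a = malloc(1) -> a = 0; heap: [0-0 ALLOC][1-30 FREE]
Op 2: b = malloc(9) -> b = 1; heap: [0-0 ALLOC][1-9 ALLOC][10-30 FREE]
Op 3: a = realloc(a, 6) -> a = 10; heap: [0-0 FREE][1-9 ALLOC][10-15 ALLOC][16-30 FREE]
Op 4: c = malloc(1) -> c = 0; heap: [0-0 ALLOC][1-9 ALLOC][10-15 ALLOC][16-30 FREE]
Op 5: d = malloc(8) -> d = 16; heap: [0-0 ALLOC][1-9 ALLOC][10-15 ALLOC][16-23 ALLOC][24-30 FREE]
Op 6: e = malloc(5) -> e = 24; heap: [0-0 ALLOC][1-9 ALLOC][10-15 ALLOC][16-23 ALLOC][24-28 ALLOC][29-30 FREE]
Op 7: f = malloc(1) -> f = 29; heap: [0-0 ALLOC][1-9 ALLOC][10-15 ALLOC][16-23 ALLOC][24-28 ALLOC][29-29 ALLOC][30-30 FREE]
Op 8: free(c) -> (freed c); heap: [0-0 FREE][1-9 ALLOC][10-15 ALLOC][16-23 ALLOC][24-28 ALLOC][29-29 ALLOC][30-30 FREE]

Answer: [0-0 FREE][1-9 ALLOC][10-15 ALLOC][16-23 ALLOC][24-28 ALLOC][29-29 ALLOC][30-30 FREE]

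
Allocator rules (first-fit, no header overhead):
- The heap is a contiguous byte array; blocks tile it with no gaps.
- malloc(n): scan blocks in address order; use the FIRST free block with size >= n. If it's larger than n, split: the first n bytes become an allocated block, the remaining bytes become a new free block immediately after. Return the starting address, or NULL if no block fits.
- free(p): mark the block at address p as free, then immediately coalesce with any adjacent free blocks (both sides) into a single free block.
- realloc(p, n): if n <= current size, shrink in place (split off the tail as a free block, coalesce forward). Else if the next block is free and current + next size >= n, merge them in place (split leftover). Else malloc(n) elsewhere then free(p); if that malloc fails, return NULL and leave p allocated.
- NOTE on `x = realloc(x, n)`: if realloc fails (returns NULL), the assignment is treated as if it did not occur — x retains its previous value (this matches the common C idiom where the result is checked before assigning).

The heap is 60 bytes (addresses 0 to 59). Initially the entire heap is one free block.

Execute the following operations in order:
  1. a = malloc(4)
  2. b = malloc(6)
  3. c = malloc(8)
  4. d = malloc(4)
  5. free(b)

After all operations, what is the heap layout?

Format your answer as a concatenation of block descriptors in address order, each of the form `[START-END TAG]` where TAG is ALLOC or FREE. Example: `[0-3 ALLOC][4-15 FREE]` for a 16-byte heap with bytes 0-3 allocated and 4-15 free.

Answer: [0-3 ALLOC][4-9 FREE][10-17 ALLOC][18-21 ALLOC][22-59 FREE]

Derivation:
Op 1: a = malloc(4) -> a = 0; heap: [0-3 ALLOC][4-59 FREE]
Op 2: b = malloc(6) -> b = 4; heap: [0-3 ALLOC][4-9 ALLOC][10-59 FREE]
Op 3: c = malloc(8) -> c = 10; heap: [0-3 ALLOC][4-9 ALLOC][10-17 ALLOC][18-59 FREE]
Op 4: d = malloc(4) -> d = 18; heap: [0-3 ALLOC][4-9 ALLOC][10-17 ALLOC][18-21 ALLOC][22-59 FREE]
Op 5: free(b) -> (freed b); heap: [0-3 ALLOC][4-9 FREE][10-17 ALLOC][18-21 ALLOC][22-59 FREE]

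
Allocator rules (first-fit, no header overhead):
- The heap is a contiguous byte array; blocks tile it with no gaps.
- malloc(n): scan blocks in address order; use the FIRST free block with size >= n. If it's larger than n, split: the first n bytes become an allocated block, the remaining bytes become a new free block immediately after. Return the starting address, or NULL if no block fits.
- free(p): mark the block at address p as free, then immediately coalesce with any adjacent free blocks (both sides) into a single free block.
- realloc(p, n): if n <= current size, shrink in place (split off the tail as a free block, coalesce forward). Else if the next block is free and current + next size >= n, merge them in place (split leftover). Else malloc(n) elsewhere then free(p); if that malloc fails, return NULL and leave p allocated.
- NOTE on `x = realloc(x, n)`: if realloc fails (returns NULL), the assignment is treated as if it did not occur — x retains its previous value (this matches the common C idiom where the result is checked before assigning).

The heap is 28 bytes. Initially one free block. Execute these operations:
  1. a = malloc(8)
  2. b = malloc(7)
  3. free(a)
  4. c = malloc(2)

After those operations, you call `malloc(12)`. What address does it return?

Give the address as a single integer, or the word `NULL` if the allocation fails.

Answer: 15

Derivation:
Op 1: a = malloc(8) -> a = 0; heap: [0-7 ALLOC][8-27 FREE]
Op 2: b = malloc(7) -> b = 8; heap: [0-7 ALLOC][8-14 ALLOC][15-27 FREE]
Op 3: free(a) -> (freed a); heap: [0-7 FREE][8-14 ALLOC][15-27 FREE]
Op 4: c = malloc(2) -> c = 0; heap: [0-1 ALLOC][2-7 FREE][8-14 ALLOC][15-27 FREE]
malloc(12): first-fit scan over [0-1 ALLOC][2-7 FREE][8-14 ALLOC][15-27 FREE] -> 15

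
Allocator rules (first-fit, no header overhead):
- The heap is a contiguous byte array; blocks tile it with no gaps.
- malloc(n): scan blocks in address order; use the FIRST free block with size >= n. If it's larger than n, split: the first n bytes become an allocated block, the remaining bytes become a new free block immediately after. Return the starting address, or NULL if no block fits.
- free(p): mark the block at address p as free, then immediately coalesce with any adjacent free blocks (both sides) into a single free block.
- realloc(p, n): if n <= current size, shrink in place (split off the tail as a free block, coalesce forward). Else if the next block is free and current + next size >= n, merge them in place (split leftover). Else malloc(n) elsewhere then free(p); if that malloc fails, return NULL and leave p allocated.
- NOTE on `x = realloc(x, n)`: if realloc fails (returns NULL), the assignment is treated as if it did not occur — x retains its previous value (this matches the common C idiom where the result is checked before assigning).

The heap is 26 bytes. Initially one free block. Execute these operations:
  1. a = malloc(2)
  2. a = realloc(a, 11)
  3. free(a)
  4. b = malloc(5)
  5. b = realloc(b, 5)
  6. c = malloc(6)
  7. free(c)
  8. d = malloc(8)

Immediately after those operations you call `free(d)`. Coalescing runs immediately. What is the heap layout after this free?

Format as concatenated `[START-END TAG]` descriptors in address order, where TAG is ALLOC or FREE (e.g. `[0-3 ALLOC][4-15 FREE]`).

Answer: [0-4 ALLOC][5-25 FREE]

Derivation:
Op 1: a = malloc(2) -> a = 0; heap: [0-1 ALLOC][2-25 FREE]
Op 2: a = realloc(a, 11) -> a = 0; heap: [0-10 ALLOC][11-25 FREE]
Op 3: free(a) -> (freed a); heap: [0-25 FREE]
Op 4: b = malloc(5) -> b = 0; heap: [0-4 ALLOC][5-25 FREE]
Op 5: b = realloc(b, 5) -> b = 0; heap: [0-4 ALLOC][5-25 FREE]
Op 6: c = malloc(6) -> c = 5; heap: [0-4 ALLOC][5-10 ALLOC][11-25 FREE]
Op 7: free(c) -> (freed c); heap: [0-4 ALLOC][5-25 FREE]
Op 8: d = malloc(8) -> d = 5; heap: [0-4 ALLOC][5-12 ALLOC][13-25 FREE]
free(d): d = 5 -> block [5-12 ALLOC]; mark free, coalesce with adjacent free neighbors -> [0-4 ALLOC][5-25 FREE]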